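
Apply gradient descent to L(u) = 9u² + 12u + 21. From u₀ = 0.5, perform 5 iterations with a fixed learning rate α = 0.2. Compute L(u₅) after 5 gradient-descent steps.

172946.6921753856

L′(u) = 18u + 12
Step 1: L′(0.5) = 21; u₁ = 0.5 − 0.2·21 = -3.7
Step 2: L′(-3.7) = -54.6; u₂ = -3.7 − 0.2·(-54.6) = 7.22
Step 3: L′(7.22) = 141.96; u₃ = 7.22 − 0.2·141.96 = -21.172
Step 4: L′(-21.172) = -369.096; u₄ = -21.172 − 0.2·(-369.096) = 52.6472
Step 5: L′(52.6472) = 959.6496; u₅ = 52.6472 − 0.2·959.6496 = -139.28272
L(-139.28272) = 172946.6921753856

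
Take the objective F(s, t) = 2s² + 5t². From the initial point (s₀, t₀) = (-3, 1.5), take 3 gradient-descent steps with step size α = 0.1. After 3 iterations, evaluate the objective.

∇F = (4s, 10t)
(s₁, t₁) = (-3, 1.5) − 0.1·(-12, 15) = (-1.8, 0)
(s₂, t₂) = (-1.8, 0) − 0.1·(-7.2, 0) = (-1.08, 0)
(s₃, t₃) = (-1.08, 0) − 0.1·(-4.32, 0) = (-0.648, 0)
F(-0.648, 0) = 0.839808

0.839808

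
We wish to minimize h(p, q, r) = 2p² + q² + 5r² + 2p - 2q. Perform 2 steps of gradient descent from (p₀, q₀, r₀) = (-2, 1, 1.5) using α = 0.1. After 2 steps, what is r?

∇h = (4p + 2, 2q - 2, 10r)
Step 1: at (-2, 1, 1.5), ∇h = (-6, 0, 15) → (-2, 1, 1.5) − 0.1·(-6, 0, 15) = (-1.4, 1, 0)
Step 2: at (-1.4, 1, 0), ∇h = (-3.6, 0, 0) → (-1.4, 1, 0) − 0.1·(-3.6, 0, 0) = (-1.04, 1, 0)
r = 0

0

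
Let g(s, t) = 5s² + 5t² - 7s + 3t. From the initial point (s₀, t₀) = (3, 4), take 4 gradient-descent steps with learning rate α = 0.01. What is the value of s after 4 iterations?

∇g = (10s - 7, 10t + 3)
(s₁, t₁) = (3, 4) − 0.01·(23, 43) = (2.77, 3.57)
(s₂, t₂) = (2.77, 3.57) − 0.01·(20.7, 38.7) = (2.563, 3.183)
(s₃, t₃) = (2.563, 3.183) − 0.01·(18.63, 34.83) = (2.3767, 2.8347)
(s₄, t₄) = (2.3767, 2.8347) − 0.01·(16.767, 31.347) = (2.20903, 2.52123)
s = 2.20903

2.20903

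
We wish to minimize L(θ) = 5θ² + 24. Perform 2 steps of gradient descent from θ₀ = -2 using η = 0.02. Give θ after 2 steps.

-1.28

L′(θ) = 10θ
Step 1: L′(-2) = -20; θ₁ = -2 − 0.02·(-20) = -1.6
Step 2: L′(-1.6) = -16; θ₂ = -1.6 − 0.02·(-16) = -1.28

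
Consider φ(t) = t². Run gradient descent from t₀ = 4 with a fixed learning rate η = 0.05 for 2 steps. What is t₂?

φ′(t) = 2t
t₁ = 4 − 0.05·8 = 3.6
t₂ = 3.6 − 0.05·7.2 = 3.24

3.24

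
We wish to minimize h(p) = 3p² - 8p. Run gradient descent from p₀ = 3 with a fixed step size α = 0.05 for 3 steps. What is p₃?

1.905

h′(p) = 6p - 8
Step 1: h′(3) = 10; p₁ = 3 − 0.05·10 = 2.5
Step 2: h′(2.5) = 7; p₂ = 2.5 − 0.05·7 = 2.15
Step 3: h′(2.15) = 4.9; p₃ = 2.15 − 0.05·4.9 = 1.905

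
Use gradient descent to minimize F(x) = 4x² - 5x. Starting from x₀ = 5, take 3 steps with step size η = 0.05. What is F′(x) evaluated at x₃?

F′(x) = 8x - 5
Step 1: F′(5) = 35; x₁ = 5 − 0.05·35 = 3.25
Step 2: F′(3.25) = 21; x₂ = 3.25 − 0.05·21 = 2.2
Step 3: F′(2.2) = 12.6; x₃ = 2.2 − 0.05·12.6 = 1.57
F′(x) at (1.57) = 7.56

7.56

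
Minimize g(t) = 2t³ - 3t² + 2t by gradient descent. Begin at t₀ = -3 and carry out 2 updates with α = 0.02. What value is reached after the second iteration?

g′(t) = 6t² - 6t + 2
t₁ = -3 − 0.02·74 = -4.48
t₂ = -4.48 − 0.02·149.3024 = -7.466048

-7.466048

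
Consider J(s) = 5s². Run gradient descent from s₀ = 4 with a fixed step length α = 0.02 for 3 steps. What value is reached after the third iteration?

2.048

J′(s) = 10s
Step 1: J′(4) = 40; s₁ = 4 − 0.02·40 = 3.2
Step 2: J′(3.2) = 32; s₂ = 3.2 − 0.02·32 = 2.56
Step 3: J′(2.56) = 25.6; s₃ = 2.56 − 0.02·25.6 = 2.048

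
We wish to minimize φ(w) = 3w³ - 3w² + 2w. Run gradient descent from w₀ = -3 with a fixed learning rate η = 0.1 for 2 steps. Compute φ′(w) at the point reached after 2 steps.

278602.341929

φ′(w) = 9w² - 6w + 2
Step 1: φ′(-3) = 101; w₁ = -3 − 0.1·101 = -13.1
Step 2: φ′(-13.1) = 1625.09; w₂ = -13.1 − 0.1·1625.09 = -175.609
φ′(w) at (-175.609) = 278602.341929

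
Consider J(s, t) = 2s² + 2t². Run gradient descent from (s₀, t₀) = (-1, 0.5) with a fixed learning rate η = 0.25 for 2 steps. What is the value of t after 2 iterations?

0

∇J = (4s, 4t)
Step 1: at (-1, 0.5), ∇J = (-4, 2) → (-1, 0.5) − 0.25·(-4, 2) = (0, 0)
Step 2: at (0, 0), ∇J = (0, 0) → (0, 0) − 0.25·(0, 0) = (0, 0)
t = 0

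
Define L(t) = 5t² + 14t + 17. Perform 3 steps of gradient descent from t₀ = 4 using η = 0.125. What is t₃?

-1.484375

L′(t) = 10t + 14
t₁ = 4 − 0.125·54 = -2.75
t₂ = -2.75 − 0.125·(-13.5) = -1.0625
t₃ = -1.0625 − 0.125·3.375 = -1.484375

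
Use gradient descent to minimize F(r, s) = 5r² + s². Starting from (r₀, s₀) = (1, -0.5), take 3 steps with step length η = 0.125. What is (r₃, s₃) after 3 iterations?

(-0.015625, -0.2109375)

∇F = (10r, 2s)
(r₁, s₁) = (1, -0.5) − 0.125·(10, -1) = (-0.25, -0.375)
(r₂, s₂) = (-0.25, -0.375) − 0.125·(-2.5, -0.75) = (0.0625, -0.28125)
(r₃, s₃) = (0.0625, -0.28125) − 0.125·(0.625, -0.5625) = (-0.015625, -0.2109375)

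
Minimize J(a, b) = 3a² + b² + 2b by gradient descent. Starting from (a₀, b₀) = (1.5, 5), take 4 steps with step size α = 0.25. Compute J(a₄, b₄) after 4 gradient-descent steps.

-0.8330078125

∇J = (6a, 2b + 2)
Step 1: at (1.5, 5), ∇J = (9, 12) → (1.5, 5) − 0.25·(9, 12) = (-0.75, 2)
Step 2: at (-0.75, 2), ∇J = (-4.5, 6) → (-0.75, 2) − 0.25·(-4.5, 6) = (0.375, 0.5)
Step 3: at (0.375, 0.5), ∇J = (2.25, 3) → (0.375, 0.5) − 0.25·(2.25, 3) = (-0.1875, -0.25)
Step 4: at (-0.1875, -0.25), ∇J = (-1.125, 1.5) → (-0.1875, -0.25) − 0.25·(-1.125, 1.5) = (0.09375, -0.625)
J(0.09375, -0.625) = -0.8330078125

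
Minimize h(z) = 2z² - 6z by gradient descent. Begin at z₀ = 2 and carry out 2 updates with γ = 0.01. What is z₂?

h′(z) = 4z - 6
z₁ = 2 − 0.01·2 = 1.98
z₂ = 1.98 − 0.01·1.92 = 1.9608

1.9608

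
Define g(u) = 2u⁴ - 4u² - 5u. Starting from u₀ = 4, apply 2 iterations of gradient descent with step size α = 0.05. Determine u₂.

3054.09375

g′(u) = 8u³ - 8u - 5
u₁ = 4 − 0.05·475 = -19.75
u₂ = -19.75 − 0.05·(-61476.875) = 3054.09375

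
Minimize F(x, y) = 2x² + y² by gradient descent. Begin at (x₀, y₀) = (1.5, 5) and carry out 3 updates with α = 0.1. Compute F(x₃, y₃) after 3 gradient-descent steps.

∇F = (4x, 2y)
(x₁, y₁) = (1.5, 5) − 0.1·(6, 10) = (0.9, 4)
(x₂, y₂) = (0.9, 4) − 0.1·(3.6, 8) = (0.54, 3.2)
(x₃, y₃) = (0.54, 3.2) − 0.1·(2.16, 6.4) = (0.324, 2.56)
F(0.324, 2.56) = 6.763552

6.763552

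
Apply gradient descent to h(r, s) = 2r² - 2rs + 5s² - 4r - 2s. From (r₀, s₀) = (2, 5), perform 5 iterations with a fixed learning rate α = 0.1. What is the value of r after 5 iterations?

∇h = (4r - 2s - 4, -2r + 10s - 2)
Step 1: at (2, 5), ∇h = (-6, 44) → (2, 5) − 0.1·(-6, 44) = (2.6, 0.6)
Step 2: at (2.6, 0.6), ∇h = (5.2, -1.2) → (2.6, 0.6) − 0.1·(5.2, -1.2) = (2.08, 0.72)
Step 3: at (2.08, 0.72), ∇h = (2.88, 1.04) → (2.08, 0.72) − 0.1·(2.88, 1.04) = (1.792, 0.616)
Step 4: at (1.792, 0.616), ∇h = (1.936, 0.576) → (1.792, 0.616) − 0.1·(1.936, 0.576) = (1.5984, 0.5584)
Step 5: at (1.5984, 0.5584), ∇h = (1.2768, 0.3872) → (1.5984, 0.5584) − 0.1·(1.2768, 0.3872) = (1.47072, 0.51968)
r = 1.47072

1.47072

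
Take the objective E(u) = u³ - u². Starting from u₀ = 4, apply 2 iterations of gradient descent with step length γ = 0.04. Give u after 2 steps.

1.9008

E′(u) = 3u² - 2u
Step 1: E′(4) = 40; u₁ = 4 − 0.04·40 = 2.4
Step 2: E′(2.4) = 12.48; u₂ = 2.4 − 0.04·12.48 = 1.9008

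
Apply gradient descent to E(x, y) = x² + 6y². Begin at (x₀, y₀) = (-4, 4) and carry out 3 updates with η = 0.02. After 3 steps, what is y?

∇E = (2x, 12y)
(x₁, y₁) = (-4, 4) − 0.02·(-8, 48) = (-3.84, 3.04)
(x₂, y₂) = (-3.84, 3.04) − 0.02·(-7.68, 36.48) = (-3.6864, 2.3104)
(x₃, y₃) = (-3.6864, 2.3104) − 0.02·(-7.3728, 27.7248) = (-3.538944, 1.755904)
y = 1.755904

1.755904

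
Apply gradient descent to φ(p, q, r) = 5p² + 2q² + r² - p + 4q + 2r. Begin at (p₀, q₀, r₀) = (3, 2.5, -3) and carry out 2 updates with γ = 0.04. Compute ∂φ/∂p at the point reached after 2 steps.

∇φ = (10p - 1, 4q + 4, 2r + 2)
Step 1: at (3, 2.5, -3), ∇φ = (29, 14, -4) → (3, 2.5, -3) − 0.04·(29, 14, -4) = (1.84, 1.94, -2.84)
Step 2: at (1.84, 1.94, -2.84), ∇φ = (17.4, 11.76, -3.68) → (1.84, 1.94, -2.84) − 0.04·(17.4, 11.76, -3.68) = (1.144, 1.4696, -2.6928)
∂φ/∂p at (1.144, 1.4696, -2.6928) = 10.44

10.44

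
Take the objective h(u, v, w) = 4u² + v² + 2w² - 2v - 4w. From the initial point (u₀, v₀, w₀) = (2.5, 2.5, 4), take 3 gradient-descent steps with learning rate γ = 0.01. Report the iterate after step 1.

∇h = (8u, 2v - 2, 4w - 4)
Step 1: at (2.5, 2.5, 4), ∇h = (20, 3, 12) → (2.5, 2.5, 4) − 0.01·(20, 3, 12) = (2.3, 2.47, 3.88)

(2.3, 2.47, 3.88)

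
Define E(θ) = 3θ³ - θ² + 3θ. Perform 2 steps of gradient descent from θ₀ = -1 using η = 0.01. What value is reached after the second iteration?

E′(θ) = 9θ² - 2θ + 3
θ₁ = -1 − 0.01·14 = -1.14
θ₂ = -1.14 − 0.01·16.9764 = -1.309764

-1.309764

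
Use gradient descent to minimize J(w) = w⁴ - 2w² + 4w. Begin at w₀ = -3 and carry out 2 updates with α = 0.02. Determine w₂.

J′(w) = 4w³ - 4w + 4
w₁ = -3 − 0.02·(-92) = -1.16
w₂ = -1.16 − 0.02·2.396416 = -1.20792832

-1.20792832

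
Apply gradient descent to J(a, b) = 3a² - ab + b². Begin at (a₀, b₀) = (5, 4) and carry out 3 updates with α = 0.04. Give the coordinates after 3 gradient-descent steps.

∇J = (6a - b, -a + 2b)
Step 1: at (5, 4), ∇J = (26, 3) → (5, 4) − 0.04·(26, 3) = (3.96, 3.88)
Step 2: at (3.96, 3.88), ∇J = (19.88, 3.8) → (3.96, 3.88) − 0.04·(19.88, 3.8) = (3.1648, 3.728)
Step 3: at (3.1648, 3.728), ∇J = (15.2608, 4.2912) → (3.1648, 3.728) − 0.04·(15.2608, 4.2912) = (2.554368, 3.556352)

(2.554368, 3.556352)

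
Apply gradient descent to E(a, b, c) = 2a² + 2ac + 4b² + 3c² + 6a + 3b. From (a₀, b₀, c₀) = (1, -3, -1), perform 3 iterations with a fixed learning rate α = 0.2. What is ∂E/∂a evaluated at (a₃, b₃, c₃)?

0.64

∇E = (4a + 2c + 6, 8b + 3, 2a + 6c)
(a₁, b₁, c₁) = (1, -3, -1) − 0.2·(8, -21, -4) = (-0.6, 1.2, -0.2)
(a₂, b₂, c₂) = (-0.6, 1.2, -0.2) − 0.2·(3.2, 12.6, -2.4) = (-1.24, -1.32, 0.28)
(a₃, b₃, c₃) = (-1.24, -1.32, 0.28) − 0.2·(1.6, -7.56, -0.8) = (-1.56, 0.192, 0.44)
∂E/∂a at (-1.56, 0.192, 0.44) = 0.64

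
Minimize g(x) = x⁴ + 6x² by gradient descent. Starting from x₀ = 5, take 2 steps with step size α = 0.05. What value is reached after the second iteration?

2424.2

g′(x) = 4x³ + 12x
Step 1: g′(5) = 560; x₁ = 5 − 0.05·560 = -23
Step 2: g′(-23) = -48944; x₂ = -23 − 0.05·(-48944) = 2424.2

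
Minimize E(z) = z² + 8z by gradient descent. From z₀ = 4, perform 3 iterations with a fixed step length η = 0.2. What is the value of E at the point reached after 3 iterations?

E′(z) = 2z + 8
z₁ = 4 − 0.2·16 = 0.8
z₂ = 0.8 − 0.2·9.6 = -1.12
z₃ = -1.12 − 0.2·5.76 = -2.272
E(-2.272) = -13.014016

-13.014016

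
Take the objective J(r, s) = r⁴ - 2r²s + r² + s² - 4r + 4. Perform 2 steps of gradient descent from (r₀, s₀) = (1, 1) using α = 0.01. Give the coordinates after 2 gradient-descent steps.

∇J = (4r³ - 4rs + 2r - 4, -2r² + 2s)
Step 1: at (1, 1), ∇J = (-2, 0) → (1, 1) − 0.01·(-2, 0) = (1.02, 1)
Step 2: at (1.02, 1), ∇J = (-1.795168, -0.0808) → (1.02, 1) − 0.01·(-1.795168, -0.0808) = (1.03795168, 1.000808)

(1.03795168, 1.000808)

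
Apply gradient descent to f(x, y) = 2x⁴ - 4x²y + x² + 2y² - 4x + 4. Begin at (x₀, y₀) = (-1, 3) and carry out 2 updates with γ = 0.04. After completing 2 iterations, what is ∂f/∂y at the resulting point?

∇f = (8x³ - 8xy + 2x - 4, -4x² + 4y)
Step 1: at (-1, 3), ∇f = (10, 8) → (-1, 3) − 0.04·(10, 8) = (-1.4, 2.68)
Step 2: at (-1.4, 2.68), ∇f = (1.264, 2.88) → (-1.4, 2.68) − 0.04·(1.264, 2.88) = (-1.45056, 2.5648)
∂f/∂y at (-1.45056, 2.5648) = 1.8427027456

1.8427027456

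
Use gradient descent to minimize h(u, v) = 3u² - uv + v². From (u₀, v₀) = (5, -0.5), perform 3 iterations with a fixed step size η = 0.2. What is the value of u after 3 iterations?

-0.032

∇h = (6u - v, -u + 2v)
(u₁, v₁) = (5, -0.5) − 0.2·(30.5, -6) = (-1.1, 0.7)
(u₂, v₂) = (-1.1, 0.7) − 0.2·(-7.3, 2.5) = (0.36, 0.2)
(u₃, v₃) = (0.36, 0.2) − 0.2·(1.96, 0.04) = (-0.032, 0.192)
u = -0.032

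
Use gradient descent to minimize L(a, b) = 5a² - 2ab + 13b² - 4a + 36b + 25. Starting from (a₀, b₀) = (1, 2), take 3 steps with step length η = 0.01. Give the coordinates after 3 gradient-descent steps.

∇L = (10a - 2b - 4, -2a + 26b + 36)
Step 1: at (1, 2), ∇L = (2, 86) → (1, 2) − 0.01·(2, 86) = (0.98, 1.14)
Step 2: at (0.98, 1.14), ∇L = (3.52, 63.68) → (0.98, 1.14) − 0.01·(3.52, 63.68) = (0.9448, 0.5032)
Step 3: at (0.9448, 0.5032), ∇L = (4.4416, 47.1936) → (0.9448, 0.5032) − 0.01·(4.4416, 47.1936) = (0.900384, 0.031264)

(0.900384, 0.031264)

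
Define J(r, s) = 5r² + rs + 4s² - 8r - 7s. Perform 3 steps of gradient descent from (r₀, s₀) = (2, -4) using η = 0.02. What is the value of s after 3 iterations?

-2.107512

∇J = (10r + s - 8, r + 8s - 7)
(r₁, s₁) = (2, -4) − 0.02·(8, -37) = (1.84, -3.26)
(r₂, s₂) = (1.84, -3.26) − 0.02·(7.14, -31.24) = (1.6972, -2.6352)
(r₃, s₃) = (1.6972, -2.6352) − 0.02·(6.3368, -26.3844) = (1.570464, -2.107512)
s = -2.107512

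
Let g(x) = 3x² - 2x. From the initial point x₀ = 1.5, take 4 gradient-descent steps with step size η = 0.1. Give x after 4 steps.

g′(x) = 6x - 2
x₁ = 1.5 − 0.1·7 = 0.8
x₂ = 0.8 − 0.1·2.8 = 0.52
x₃ = 0.52 − 0.1·1.12 = 0.408
x₄ = 0.408 − 0.1·0.448 = 0.3632

0.3632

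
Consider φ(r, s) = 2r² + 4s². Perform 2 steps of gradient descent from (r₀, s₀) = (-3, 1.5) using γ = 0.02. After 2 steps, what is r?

∇φ = (4r, 8s)
(r₁, s₁) = (-3, 1.5) − 0.02·(-12, 12) = (-2.76, 1.26)
(r₂, s₂) = (-2.76, 1.26) − 0.02·(-11.04, 10.08) = (-2.5392, 1.0584)
r = -2.5392

-2.5392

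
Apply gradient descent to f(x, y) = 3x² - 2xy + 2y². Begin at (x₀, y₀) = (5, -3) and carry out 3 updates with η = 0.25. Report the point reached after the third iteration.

∇f = (6x - 2y, -2x + 4y)
Step 1: at (5, -3), ∇f = (36, -22) → (5, -3) − 0.25·(36, -22) = (-4, 2.5)
Step 2: at (-4, 2.5), ∇f = (-29, 18) → (-4, 2.5) − 0.25·(-29, 18) = (3.25, -2)
Step 3: at (3.25, -2), ∇f = (23.5, -14.5) → (3.25, -2) − 0.25·(23.5, -14.5) = (-2.625, 1.625)

(-2.625, 1.625)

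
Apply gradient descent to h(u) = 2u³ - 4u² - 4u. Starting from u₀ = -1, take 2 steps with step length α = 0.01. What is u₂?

-1.2206

h′(u) = 6u² - 8u - 4
u₁ = -1 − 0.01·10 = -1.1
u₂ = -1.1 − 0.01·12.06 = -1.2206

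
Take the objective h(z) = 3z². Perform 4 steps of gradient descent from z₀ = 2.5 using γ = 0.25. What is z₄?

0.15625

h′(z) = 6z
Step 1: h′(2.5) = 15; z₁ = 2.5 − 0.25·15 = -1.25
Step 2: h′(-1.25) = -7.5; z₂ = -1.25 − 0.25·(-7.5) = 0.625
Step 3: h′(0.625) = 3.75; z₃ = 0.625 − 0.25·3.75 = -0.3125
Step 4: h′(-0.3125) = -1.875; z₄ = -0.3125 − 0.25·(-1.875) = 0.15625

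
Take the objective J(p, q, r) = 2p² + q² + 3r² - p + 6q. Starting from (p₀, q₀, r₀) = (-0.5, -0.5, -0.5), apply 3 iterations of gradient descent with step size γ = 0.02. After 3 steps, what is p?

∇J = (4p - 1, 2q + 6, 6r)
(p₁, q₁, r₁) = (-0.5, -0.5, -0.5) − 0.02·(-3, 5, -3) = (-0.44, -0.6, -0.44)
(p₂, q₂, r₂) = (-0.44, -0.6, -0.44) − 0.02·(-2.76, 4.8, -2.64) = (-0.3848, -0.696, -0.3872)
(p₃, q₃, r₃) = (-0.3848, -0.696, -0.3872) − 0.02·(-2.5392, 4.608, -2.3232) = (-0.334016, -0.78816, -0.340736)
p = -0.334016

-0.334016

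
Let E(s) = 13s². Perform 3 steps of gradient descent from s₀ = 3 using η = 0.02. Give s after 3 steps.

0.331776

E′(s) = 26s
Step 1: E′(3) = 78; s₁ = 3 − 0.02·78 = 1.44
Step 2: E′(1.44) = 37.44; s₂ = 1.44 − 0.02·37.44 = 0.6912
Step 3: E′(0.6912) = 17.9712; s₃ = 0.6912 − 0.02·17.9712 = 0.331776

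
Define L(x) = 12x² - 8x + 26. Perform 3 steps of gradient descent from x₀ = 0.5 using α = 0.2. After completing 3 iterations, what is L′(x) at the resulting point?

-219.488

L′(x) = 24x - 8
Step 1: L′(0.5) = 4; x₁ = 0.5 − 0.2·4 = -0.3
Step 2: L′(-0.3) = -15.2; x₂ = -0.3 − 0.2·(-15.2) = 2.74
Step 3: L′(2.74) = 57.76; x₃ = 2.74 − 0.2·57.76 = -8.812
L′(x) at (-8.812) = -219.488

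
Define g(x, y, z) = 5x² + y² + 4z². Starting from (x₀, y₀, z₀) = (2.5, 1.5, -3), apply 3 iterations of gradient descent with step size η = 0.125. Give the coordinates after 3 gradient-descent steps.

(-0.0390625, 0.6328125, 0)

∇g = (10x, 2y, 8z)
(x₁, y₁, z₁) = (2.5, 1.5, -3) − 0.125·(25, 3, -24) = (-0.625, 1.125, 0)
(x₂, y₂, z₂) = (-0.625, 1.125, 0) − 0.125·(-6.25, 2.25, 0) = (0.15625, 0.84375, 0)
(x₃, y₃, z₃) = (0.15625, 0.84375, 0) − 0.125·(1.5625, 1.6875, 0) = (-0.0390625, 0.6328125, 0)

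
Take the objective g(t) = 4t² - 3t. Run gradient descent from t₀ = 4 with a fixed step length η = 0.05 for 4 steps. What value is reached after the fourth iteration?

0.8448

g′(t) = 8t - 3
t₁ = 4 − 0.05·29 = 2.55
t₂ = 2.55 − 0.05·17.4 = 1.68
t₃ = 1.68 − 0.05·10.44 = 1.158
t₄ = 1.158 − 0.05·6.264 = 0.8448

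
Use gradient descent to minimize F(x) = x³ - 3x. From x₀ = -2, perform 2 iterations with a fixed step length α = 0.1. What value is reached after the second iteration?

-5.123

F′(x) = 3x² - 3
x₁ = -2 − 0.1·9 = -2.9
x₂ = -2.9 − 0.1·22.23 = -5.123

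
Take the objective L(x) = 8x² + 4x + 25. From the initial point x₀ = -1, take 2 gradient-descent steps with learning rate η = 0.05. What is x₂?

-0.28

L′(x) = 16x + 4
x₁ = -1 − 0.05·(-12) = -0.4
x₂ = -0.4 − 0.05·(-2.4) = -0.28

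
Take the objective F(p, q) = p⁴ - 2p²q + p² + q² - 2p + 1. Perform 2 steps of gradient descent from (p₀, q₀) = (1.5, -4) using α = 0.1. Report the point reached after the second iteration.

(6.09615, -1.0955)

∇F = (4p³ - 4pq + 2p - 2, -2p² + 2q)
(p₁, q₁) = (1.5, -4) − 0.1·(38.5, -12.5) = (-2.35, -2.75)
(p₂, q₂) = (-2.35, -2.75) − 0.1·(-84.4615, -16.545) = (6.09615, -1.0955)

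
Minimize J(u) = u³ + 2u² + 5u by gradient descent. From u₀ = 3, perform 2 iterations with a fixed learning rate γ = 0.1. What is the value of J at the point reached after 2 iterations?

-9.372362752

J′(u) = 3u² + 4u + 5
u₁ = 3 − 0.1·44 = -1.4
u₂ = -1.4 − 0.1·5.28 = -1.928
J(-1.928) = -9.372362752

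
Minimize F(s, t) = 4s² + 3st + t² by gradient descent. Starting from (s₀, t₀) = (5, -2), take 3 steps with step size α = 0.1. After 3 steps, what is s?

1.138

∇F = (8s + 3t, 3s + 2t)
Step 1: at (5, -2), ∇F = (34, 11) → (5, -2) − 0.1·(34, 11) = (1.6, -3.1)
Step 2: at (1.6, -3.1), ∇F = (3.5, -1.4) → (1.6, -3.1) − 0.1·(3.5, -1.4) = (1.25, -2.96)
Step 3: at (1.25, -2.96), ∇F = (1.12, -2.17) → (1.25, -2.96) − 0.1·(1.12, -2.17) = (1.138, -2.743)
s = 1.138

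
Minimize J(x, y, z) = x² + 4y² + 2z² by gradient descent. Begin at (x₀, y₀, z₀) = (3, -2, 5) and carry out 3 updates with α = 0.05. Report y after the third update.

∇J = (2x, 8y, 4z)
Step 1: at (3, -2, 5), ∇J = (6, -16, 20) → (3, -2, 5) − 0.05·(6, -16, 20) = (2.7, -1.2, 4)
Step 2: at (2.7, -1.2, 4), ∇J = (5.4, -9.6, 16) → (2.7, -1.2, 4) − 0.05·(5.4, -9.6, 16) = (2.43, -0.72, 3.2)
Step 3: at (2.43, -0.72, 3.2), ∇J = (4.86, -5.76, 12.8) → (2.43, -0.72, 3.2) − 0.05·(4.86, -5.76, 12.8) = (2.187, -0.432, 2.56)
y = -0.432

-0.432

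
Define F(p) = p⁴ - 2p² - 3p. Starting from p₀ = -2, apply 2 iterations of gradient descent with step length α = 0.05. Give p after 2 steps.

-0.575075

F′(p) = 4p³ - 4p - 3
p₁ = -2 − 0.05·(-27) = -0.65
p₂ = -0.65 − 0.05·(-1.4985) = -0.575075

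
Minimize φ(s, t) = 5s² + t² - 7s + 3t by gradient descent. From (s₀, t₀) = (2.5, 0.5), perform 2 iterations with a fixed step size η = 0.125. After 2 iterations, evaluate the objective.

∇φ = (10s - 7, 2t + 3)
(s₁, t₁) = (2.5, 0.5) − 0.125·(18, 4) = (0.25, 0)
(s₂, t₂) = (0.25, 0) − 0.125·(-4.5, 3) = (0.8125, -0.375)
φ(0.8125, -0.375) = -3.37109375

-3.37109375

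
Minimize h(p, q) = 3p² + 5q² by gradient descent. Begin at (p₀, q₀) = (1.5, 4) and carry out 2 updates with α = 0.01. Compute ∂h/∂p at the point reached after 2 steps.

7.9524

∇h = (6p, 10q)
(p₁, q₁) = (1.5, 4) − 0.01·(9, 40) = (1.41, 3.6)
(p₂, q₂) = (1.41, 3.6) − 0.01·(8.46, 36) = (1.3254, 3.24)
∂h/∂p at (1.3254, 3.24) = 7.9524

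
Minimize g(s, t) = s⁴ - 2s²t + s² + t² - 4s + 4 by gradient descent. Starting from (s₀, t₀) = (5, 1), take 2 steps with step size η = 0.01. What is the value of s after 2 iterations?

0.18537824

∇g = (4s³ - 4st + 2s - 4, -2s² + 2t)
(s₁, t₁) = (5, 1) − 0.01·(486, -48) = (0.14, 1.48)
(s₂, t₂) = (0.14, 1.48) − 0.01·(-4.537824, 2.9208) = (0.18537824, 1.450792)
s = 0.18537824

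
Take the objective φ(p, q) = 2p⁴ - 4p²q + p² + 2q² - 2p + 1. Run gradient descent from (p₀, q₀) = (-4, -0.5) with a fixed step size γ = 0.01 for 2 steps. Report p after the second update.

1.17981824

∇φ = (8p³ - 8pq + 2p - 2, -4p² + 4q)
(p₁, q₁) = (-4, -0.5) − 0.01·(-538, -66) = (1.38, 0.16)
(p₂, q₂) = (1.38, 0.16) − 0.01·(20.018176, -6.9776) = (1.17981824, 0.229776)
p = 1.17981824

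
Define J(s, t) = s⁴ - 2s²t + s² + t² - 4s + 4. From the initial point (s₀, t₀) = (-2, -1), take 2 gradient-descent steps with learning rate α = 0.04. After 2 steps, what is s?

∇J = (4s³ - 4st + 2s - 4, -2s² + 2t)
(s₁, t₁) = (-2, -1) − 0.04·(-48, -10) = (-0.08, -0.6)
(s₂, t₂) = (-0.08, -0.6) − 0.04·(-4.354048, -1.2128) = (0.09416192, -0.551488)
s = 0.09416192

0.09416192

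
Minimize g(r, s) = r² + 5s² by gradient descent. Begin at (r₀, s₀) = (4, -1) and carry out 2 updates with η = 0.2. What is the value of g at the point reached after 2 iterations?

7.0736

∇g = (2r, 10s)
(r₁, s₁) = (4, -1) − 0.2·(8, -10) = (2.4, 1)
(r₂, s₂) = (2.4, 1) − 0.2·(4.8, 10) = (1.44, -1)
g(1.44, -1) = 7.0736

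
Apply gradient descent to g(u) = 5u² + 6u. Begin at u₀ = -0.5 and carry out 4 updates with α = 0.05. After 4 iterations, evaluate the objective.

-1.7998046875

g′(u) = 10u + 6
Step 1: g′(-0.5) = 1; u₁ = -0.5 − 0.05·1 = -0.55
Step 2: g′(-0.55) = 0.5; u₂ = -0.55 − 0.05·0.5 = -0.575
Step 3: g′(-0.575) = 0.25; u₃ = -0.575 − 0.05·0.25 = -0.5875
Step 4: g′(-0.5875) = 0.125; u₄ = -0.5875 − 0.05·0.125 = -0.59375
g(-0.59375) = -1.7998046875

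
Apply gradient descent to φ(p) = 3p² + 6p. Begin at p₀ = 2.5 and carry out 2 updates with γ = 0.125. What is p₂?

φ′(p) = 6p + 6
Step 1: φ′(2.5) = 21; p₁ = 2.5 − 0.125·21 = -0.125
Step 2: φ′(-0.125) = 5.25; p₂ = -0.125 − 0.125·5.25 = -0.78125

-0.78125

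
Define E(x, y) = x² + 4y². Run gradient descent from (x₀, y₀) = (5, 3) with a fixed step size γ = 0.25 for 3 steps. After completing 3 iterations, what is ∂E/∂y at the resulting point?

∇E = (2x, 8y)
Step 1: at (5, 3), ∇E = (10, 24) → (5, 3) − 0.25·(10, 24) = (2.5, -3)
Step 2: at (2.5, -3), ∇E = (5, -24) → (2.5, -3) − 0.25·(5, -24) = (1.25, 3)
Step 3: at (1.25, 3), ∇E = (2.5, 24) → (1.25, 3) − 0.25·(2.5, 24) = (0.625, -3)
∂E/∂y at (0.625, -3) = -24

-24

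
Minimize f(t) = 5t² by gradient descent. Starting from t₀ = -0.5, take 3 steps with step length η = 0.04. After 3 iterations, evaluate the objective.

f′(t) = 10t
t₁ = -0.5 − 0.04·(-5) = -0.3
t₂ = -0.3 − 0.04·(-3) = -0.18
t₃ = -0.18 − 0.04·(-1.8) = -0.108
f(-0.108) = 0.05832

0.05832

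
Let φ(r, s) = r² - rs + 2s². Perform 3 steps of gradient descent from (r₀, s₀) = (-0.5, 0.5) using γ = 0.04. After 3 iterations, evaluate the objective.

∇φ = (2r - s, -r + 4s)
(r₁, s₁) = (-0.5, 0.5) − 0.04·(-1.5, 2.5) = (-0.44, 0.4)
(r₂, s₂) = (-0.44, 0.4) − 0.04·(-1.28, 2.04) = (-0.3888, 0.3184)
(r₃, s₃) = (-0.3888, 0.3184) − 0.04·(-1.096, 1.6624) = (-0.34496, 0.251904)
φ(-0.34496, 0.251904) = 0.332805455872

0.332805455872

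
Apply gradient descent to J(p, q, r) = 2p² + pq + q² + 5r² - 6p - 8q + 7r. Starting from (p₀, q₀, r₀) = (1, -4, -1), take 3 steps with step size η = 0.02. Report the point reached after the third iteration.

∇J = (4p + q - 6, p + 2q - 8, 10r + 7)
Step 1: at (1, -4, -1), ∇J = (-6, -15, -3) → (1, -4, -1) − 0.02·(-6, -15, -3) = (1.12, -3.7, -0.94)
Step 2: at (1.12, -3.7, -0.94), ∇J = (-5.22, -14.28, -2.4) → (1.12, -3.7, -0.94) − 0.02·(-5.22, -14.28, -2.4) = (1.2244, -3.4144, -0.892)
Step 3: at (1.2244, -3.4144, -0.892), ∇J = (-4.5168, -13.6044, -1.92) → (1.2244, -3.4144, -0.892) − 0.02·(-4.5168, -13.6044, -1.92) = (1.314736, -3.142312, -0.8536)

(1.314736, -3.142312, -0.8536)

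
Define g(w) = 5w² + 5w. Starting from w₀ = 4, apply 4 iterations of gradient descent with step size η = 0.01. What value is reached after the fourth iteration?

g′(w) = 10w + 5
w₁ = 4 − 0.01·45 = 3.55
w₂ = 3.55 − 0.01·40.5 = 3.145
w₃ = 3.145 − 0.01·36.45 = 2.7805
w₄ = 2.7805 − 0.01·32.805 = 2.45245

2.45245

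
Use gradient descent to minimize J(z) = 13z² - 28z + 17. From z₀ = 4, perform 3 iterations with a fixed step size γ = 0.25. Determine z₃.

J′(z) = 26z - 28
Step 1: J′(4) = 76; z₁ = 4 − 0.25·76 = -15
Step 2: J′(-15) = -418; z₂ = -15 − 0.25·(-418) = 89.5
Step 3: J′(89.5) = 2299; z₃ = 89.5 − 0.25·2299 = -485.25

-485.25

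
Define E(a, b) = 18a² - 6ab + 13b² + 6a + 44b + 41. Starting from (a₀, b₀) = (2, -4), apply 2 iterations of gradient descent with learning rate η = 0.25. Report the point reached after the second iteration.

∇E = (36a - 6b + 6, -6a + 26b + 44)
Step 1: at (2, -4), ∇E = (102, -72) → (2, -4) − 0.25·(102, -72) = (-23.5, 14)
Step 2: at (-23.5, 14), ∇E = (-924, 549) → (-23.5, 14) − 0.25·(-924, 549) = (207.5, -123.25)

(207.5, -123.25)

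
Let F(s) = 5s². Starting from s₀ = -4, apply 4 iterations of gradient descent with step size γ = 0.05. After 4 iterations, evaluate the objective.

F′(s) = 10s
s₁ = -4 − 0.05·(-40) = -2
s₂ = -2 − 0.05·(-20) = -1
s₃ = -1 − 0.05·(-10) = -0.5
s₄ = -0.5 − 0.05·(-5) = -0.25
F(-0.25) = 0.3125

0.3125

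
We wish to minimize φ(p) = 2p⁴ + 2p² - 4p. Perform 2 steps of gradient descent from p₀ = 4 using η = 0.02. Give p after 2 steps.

37.65404672

φ′(p) = 8p³ + 4p - 4
Step 1: φ′(4) = 524; p₁ = 4 − 0.02·524 = -6.48
Step 2: φ′(-6.48) = -2206.702336; p₂ = -6.48 − 0.02·(-2206.702336) = 37.65404672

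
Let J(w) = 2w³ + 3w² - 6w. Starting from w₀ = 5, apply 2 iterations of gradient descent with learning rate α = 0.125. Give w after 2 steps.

J′(w) = 6w² + 6w - 6
Step 1: J′(5) = 174; w₁ = 5 − 0.125·174 = -16.75
Step 2: J′(-16.75) = 1576.875; w₂ = -16.75 − 0.125·1576.875 = -213.859375

-213.859375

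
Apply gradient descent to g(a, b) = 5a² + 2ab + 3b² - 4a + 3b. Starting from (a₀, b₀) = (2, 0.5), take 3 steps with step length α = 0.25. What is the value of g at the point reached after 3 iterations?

∇g = (10a + 2b - 4, 2a + 6b + 3)
(a₁, b₁) = (2, 0.5) − 0.25·(17, 10) = (-2.25, -2)
(a₂, b₂) = (-2.25, -2) − 0.25·(-30.5, -13.5) = (5.375, 1.375)
(a₃, b₃) = (5.375, 1.375) − 0.25·(52.5, 22) = (-7.75, -4.125)
g(-7.75, -4.125) = 433.921875

433.921875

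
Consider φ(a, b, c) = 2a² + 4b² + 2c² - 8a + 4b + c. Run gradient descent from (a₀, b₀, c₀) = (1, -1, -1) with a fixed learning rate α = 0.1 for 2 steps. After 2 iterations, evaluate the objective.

-8.7184

∇φ = (4a - 8, 8b + 4, 4c + 1)
(a₁, b₁, c₁) = (1, -1, -1) − 0.1·(-4, -4, -3) = (1.4, -0.6, -0.7)
(a₂, b₂, c₂) = (1.4, -0.6, -0.7) − 0.1·(-2.4, -0.8, -1.8) = (1.64, -0.52, -0.52)
φ(1.64, -0.52, -0.52) = -8.7184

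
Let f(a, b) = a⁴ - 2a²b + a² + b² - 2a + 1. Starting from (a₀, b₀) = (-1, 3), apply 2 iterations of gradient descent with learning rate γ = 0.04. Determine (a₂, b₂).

∇f = (4a³ - 4ab + 2a - 2, -2a² + 2b)
Step 1: at (-1, 3), ∇f = (4, 4) → (-1, 3) − 0.04·(4, 4) = (-1.16, 2.84)
Step 2: at (-1.16, 2.84), ∇f = (2.614016, 2.9888) → (-1.16, 2.84) − 0.04·(2.614016, 2.9888) = (-1.26456064, 2.720448)

(-1.26456064, 2.720448)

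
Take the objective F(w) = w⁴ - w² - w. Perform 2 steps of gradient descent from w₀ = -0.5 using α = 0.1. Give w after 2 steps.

-0.40355

F′(w) = 4w³ - 2w - 1
w₁ = -0.5 − 0.1·(-0.5) = -0.45
w₂ = -0.45 − 0.1·(-0.4645) = -0.40355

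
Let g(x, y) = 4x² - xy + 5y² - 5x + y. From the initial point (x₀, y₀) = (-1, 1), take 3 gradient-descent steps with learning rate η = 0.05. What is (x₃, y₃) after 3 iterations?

(0.31075, 0.022)

∇g = (8x - y - 5, -x + 10y + 1)
Step 1: at (-1, 1), ∇g = (-14, 12) → (-1, 1) − 0.05·(-14, 12) = (-0.3, 0.4)
Step 2: at (-0.3, 0.4), ∇g = (-7.8, 5.3) → (-0.3, 0.4) − 0.05·(-7.8, 5.3) = (0.09, 0.135)
Step 3: at (0.09, 0.135), ∇g = (-4.415, 2.26) → (0.09, 0.135) − 0.05·(-4.415, 2.26) = (0.31075, 0.022)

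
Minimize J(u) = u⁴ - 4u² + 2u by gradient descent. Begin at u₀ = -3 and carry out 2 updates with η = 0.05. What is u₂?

1.1738

J′(u) = 4u³ - 8u + 2
Step 1: J′(-3) = -82; u₁ = -3 − 0.05·(-82) = 1.1
Step 2: J′(1.1) = -1.476; u₂ = 1.1 − 0.05·(-1.476) = 1.1738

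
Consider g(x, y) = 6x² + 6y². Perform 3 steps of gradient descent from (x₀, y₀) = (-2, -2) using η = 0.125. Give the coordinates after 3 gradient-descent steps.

(0.25, 0.25)

∇g = (12x, 12y)
Step 1: at (-2, -2), ∇g = (-24, -24) → (-2, -2) − 0.125·(-24, -24) = (1, 1)
Step 2: at (1, 1), ∇g = (12, 12) → (1, 1) − 0.125·(12, 12) = (-0.5, -0.5)
Step 3: at (-0.5, -0.5), ∇g = (-6, -6) → (-0.5, -0.5) − 0.125·(-6, -6) = (0.25, 0.25)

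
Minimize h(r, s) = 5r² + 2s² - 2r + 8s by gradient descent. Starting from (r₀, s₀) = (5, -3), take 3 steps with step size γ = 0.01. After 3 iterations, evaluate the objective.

∇h = (10r - 2, 4s + 8)
Step 1: at (5, -3), ∇h = (48, -4) → (5, -3) − 0.01·(48, -4) = (4.52, -2.96)
Step 2: at (4.52, -2.96), ∇h = (43.2, -3.84) → (4.52, -2.96) − 0.01·(43.2, -3.84) = (4.088, -2.9216)
Step 3: at (4.088, -2.9216), ∇h = (38.88, -3.6864) → (4.088, -2.9216) − 0.01·(38.88, -3.6864) = (3.6992, -2.884736)
h(3.6992, -2.884736) = 54.587518779392

54.587518779392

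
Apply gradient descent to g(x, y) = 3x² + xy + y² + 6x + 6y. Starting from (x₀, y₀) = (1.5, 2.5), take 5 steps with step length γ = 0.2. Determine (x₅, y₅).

∇g = (6x + y + 6, x + 2y + 6)
(x₁, y₁) = (1.5, 2.5) − 0.2·(17.5, 12.5) = (-2, 0)
(x₂, y₂) = (-2, 0) − 0.2·(-6, 4) = (-0.8, -0.8)
(x₃, y₃) = (-0.8, -0.8) − 0.2·(0.4, 3.6) = (-0.88, -1.52)
(x₄, y₄) = (-0.88, -1.52) − 0.2·(-0.8, 2.08) = (-0.72, -1.936)
(x₅, y₅) = (-0.72, -1.936) − 0.2·(-0.256, 1.408) = (-0.6688, -2.2176)

(-0.6688, -2.2176)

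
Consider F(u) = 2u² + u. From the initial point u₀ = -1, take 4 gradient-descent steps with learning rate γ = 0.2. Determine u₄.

F′(u) = 4u + 1
Step 1: F′(-1) = -3; u₁ = -1 − 0.2·(-3) = -0.4
Step 2: F′(-0.4) = -0.6; u₂ = -0.4 − 0.2·(-0.6) = -0.28
Step 3: F′(-0.28) = -0.12; u₃ = -0.28 − 0.2·(-0.12) = -0.256
Step 4: F′(-0.256) = -0.024; u₄ = -0.256 − 0.2·(-0.024) = -0.2512

-0.2512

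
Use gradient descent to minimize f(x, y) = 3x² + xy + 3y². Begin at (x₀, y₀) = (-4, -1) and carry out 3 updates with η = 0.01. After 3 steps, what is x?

∇f = (6x + y, x + 6y)
Step 1: at (-4, -1), ∇f = (-25, -10) → (-4, -1) − 0.01·(-25, -10) = (-3.75, -0.9)
Step 2: at (-3.75, -0.9), ∇f = (-23.4, -9.15) → (-3.75, -0.9) − 0.01·(-23.4, -9.15) = (-3.516, -0.8085)
Step 3: at (-3.516, -0.8085), ∇f = (-21.9045, -8.367) → (-3.516, -0.8085) − 0.01·(-21.9045, -8.367) = (-3.296955, -0.72483)
x = -3.296955

-3.296955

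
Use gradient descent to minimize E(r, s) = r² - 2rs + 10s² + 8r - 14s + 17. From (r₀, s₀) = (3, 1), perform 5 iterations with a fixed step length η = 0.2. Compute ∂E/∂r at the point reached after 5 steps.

∇E = (2r - 2s + 8, -2r + 20s - 14)
(r₁, s₁) = (3, 1) − 0.2·(12, 0) = (0.6, 1)
(r₂, s₂) = (0.6, 1) − 0.2·(7.2, 4.8) = (-0.84, 0.04)
(r₃, s₃) = (-0.84, 0.04) − 0.2·(6.24, -11.52) = (-2.088, 2.344)
(r₄, s₄) = (-2.088, 2.344) − 0.2·(-0.864, 37.056) = (-1.9152, -5.0672)
(r₅, s₅) = (-1.9152, -5.0672) − 0.2·(14.304, -111.5136) = (-4.776, 17.23552)
∂E/∂r at (-4.776, 17.23552) = -36.02304

-36.02304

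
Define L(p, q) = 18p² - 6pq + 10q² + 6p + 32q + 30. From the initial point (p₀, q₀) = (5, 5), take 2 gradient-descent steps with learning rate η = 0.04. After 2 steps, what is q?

-1.3936

∇L = (36p - 6q + 6, -6p + 20q + 32)
(p₁, q₁) = (5, 5) − 0.04·(156, 102) = (-1.24, 0.92)
(p₂, q₂) = (-1.24, 0.92) − 0.04·(-44.16, 57.84) = (0.5264, -1.3936)
q = -1.3936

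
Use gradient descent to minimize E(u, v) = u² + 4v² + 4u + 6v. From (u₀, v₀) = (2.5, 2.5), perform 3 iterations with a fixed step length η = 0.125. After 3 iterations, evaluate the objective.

∇E = (2u + 4, 8v + 6)
Step 1: at (2.5, 2.5), ∇E = (9, 26) → (2.5, 2.5) − 0.125·(9, 26) = (1.375, -0.75)
Step 2: at (1.375, -0.75), ∇E = (6.75, 0) → (1.375, -0.75) − 0.125·(6.75, 0) = (0.53125, -0.75)
Step 3: at (0.53125, -0.75), ∇E = (5.0625, 0) → (0.53125, -0.75) − 0.125·(5.0625, 0) = (-0.1015625, -0.75)
E(-0.1015625, -0.75) = -2.64593505859375

-2.64593505859375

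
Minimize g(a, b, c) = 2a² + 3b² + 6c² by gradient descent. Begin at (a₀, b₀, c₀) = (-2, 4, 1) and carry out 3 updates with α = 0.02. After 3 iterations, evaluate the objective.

∇g = (4a, 6b, 12c)
Step 1: at (-2, 4, 1), ∇g = (-8, 24, 12) → (-2, 4, 1) − 0.02·(-8, 24, 12) = (-1.84, 3.52, 0.76)
Step 2: at (-1.84, 3.52, 0.76), ∇g = (-7.36, 21.12, 9.12) → (-1.84, 3.52, 0.76) − 0.02·(-7.36, 21.12, 9.12) = (-1.6928, 3.0976, 0.5776)
Step 3: at (-1.6928, 3.0976, 0.5776), ∇g = (-6.7712, 18.5856, 6.9312) → (-1.6928, 3.0976, 0.5776) − 0.02·(-6.7712, 18.5856, 6.9312) = (-1.557376, 2.725888, 0.438976)
g(-1.557376, 2.725888, 0.438976) = 28.29843574784

28.29843574784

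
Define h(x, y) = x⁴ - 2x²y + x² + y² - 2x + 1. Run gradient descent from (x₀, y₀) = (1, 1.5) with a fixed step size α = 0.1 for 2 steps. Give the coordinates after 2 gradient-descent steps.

∇h = (4x³ - 4xy + 2x - 2, -2x² + 2y)
Step 1: at (1, 1.5), ∇h = (-2, 1) → (1, 1.5) − 0.1·(-2, 1) = (1.2, 1.4)
Step 2: at (1.2, 1.4), ∇h = (0.592, -0.08) → (1.2, 1.4) − 0.1·(0.592, -0.08) = (1.1408, 1.408)

(1.1408, 1.408)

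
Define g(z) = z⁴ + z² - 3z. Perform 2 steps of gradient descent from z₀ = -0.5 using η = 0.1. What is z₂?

0.26005

g′(z) = 4z³ + 2z - 3
Step 1: g′(-0.5) = -4.5; z₁ = -0.5 − 0.1·(-4.5) = -0.05
Step 2: g′(-0.05) = -3.1005; z₂ = -0.05 − 0.1·(-3.1005) = 0.26005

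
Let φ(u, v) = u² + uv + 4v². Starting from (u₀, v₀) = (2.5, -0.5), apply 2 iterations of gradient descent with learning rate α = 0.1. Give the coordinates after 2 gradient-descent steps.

(1.675, -0.275)

∇φ = (2u + v, u + 8v)
(u₁, v₁) = (2.5, -0.5) − 0.1·(4.5, -1.5) = (2.05, -0.35)
(u₂, v₂) = (2.05, -0.35) − 0.1·(3.75, -0.75) = (1.675, -0.275)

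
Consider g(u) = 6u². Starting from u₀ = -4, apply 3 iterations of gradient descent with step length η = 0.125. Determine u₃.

0.5

g′(u) = 12u
Step 1: g′(-4) = -48; u₁ = -4 − 0.125·(-48) = 2
Step 2: g′(2) = 24; u₂ = 2 − 0.125·24 = -1
Step 3: g′(-1) = -12; u₃ = -1 − 0.125·(-12) = 0.5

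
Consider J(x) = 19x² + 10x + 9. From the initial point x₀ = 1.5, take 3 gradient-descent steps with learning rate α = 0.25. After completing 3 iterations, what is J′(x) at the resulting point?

-41146.375

J′(x) = 38x + 10
x₁ = 1.5 − 0.25·67 = -15.25
x₂ = -15.25 − 0.25·(-569.5) = 127.125
x₃ = 127.125 − 0.25·4840.75 = -1083.0625
J′(x) at (-1083.0625) = -41146.375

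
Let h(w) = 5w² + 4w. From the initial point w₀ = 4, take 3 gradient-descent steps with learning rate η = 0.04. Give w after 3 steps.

h′(w) = 10w + 4
w₁ = 4 − 0.04·44 = 2.24
w₂ = 2.24 − 0.04·26.4 = 1.184
w₃ = 1.184 − 0.04·15.84 = 0.5504

0.5504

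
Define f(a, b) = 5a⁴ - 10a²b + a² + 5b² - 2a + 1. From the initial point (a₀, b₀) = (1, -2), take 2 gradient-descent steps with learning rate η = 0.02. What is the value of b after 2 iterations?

-1.112

∇f = (20a³ - 20ab + 2a - 2, -10a² + 10b)
Step 1: at (1, -2), ∇f = (60, -30) → (1, -2) − 0.02·(60, -30) = (-0.2, -1.4)
Step 2: at (-0.2, -1.4), ∇f = (-8.16, -14.4) → (-0.2, -1.4) − 0.02·(-8.16, -14.4) = (-0.0368, -1.112)
b = -1.112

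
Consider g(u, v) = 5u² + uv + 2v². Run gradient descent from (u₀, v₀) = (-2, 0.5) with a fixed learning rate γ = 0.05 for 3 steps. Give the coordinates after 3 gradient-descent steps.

(-0.2913125, 0.387875)

∇g = (10u + v, u + 4v)
Step 1: at (-2, 0.5), ∇g = (-19.5, 0) → (-2, 0.5) − 0.05·(-19.5, 0) = (-1.025, 0.5)
Step 2: at (-1.025, 0.5), ∇g = (-9.75, 0.975) → (-1.025, 0.5) − 0.05·(-9.75, 0.975) = (-0.5375, 0.45125)
Step 3: at (-0.5375, 0.45125), ∇g = (-4.92375, 1.2675) → (-0.5375, 0.45125) − 0.05·(-4.92375, 1.2675) = (-0.2913125, 0.387875)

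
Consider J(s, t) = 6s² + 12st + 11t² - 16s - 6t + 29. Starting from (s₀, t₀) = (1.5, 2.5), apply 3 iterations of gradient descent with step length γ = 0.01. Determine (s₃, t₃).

(0.859848, 0.992268)

∇J = (12s + 12t - 16, 12s + 22t - 6)
Step 1: at (1.5, 2.5), ∇J = (32, 67) → (1.5, 2.5) − 0.01·(32, 67) = (1.18, 1.83)
Step 2: at (1.18, 1.83), ∇J = (20.12, 48.42) → (1.18, 1.83) − 0.01·(20.12, 48.42) = (0.9788, 1.3458)
Step 3: at (0.9788, 1.3458), ∇J = (11.8952, 35.3532) → (0.9788, 1.3458) − 0.01·(11.8952, 35.3532) = (0.859848, 0.992268)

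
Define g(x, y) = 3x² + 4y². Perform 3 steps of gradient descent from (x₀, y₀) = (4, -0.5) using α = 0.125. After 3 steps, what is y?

0

∇g = (6x, 8y)
(x₁, y₁) = (4, -0.5) − 0.125·(24, -4) = (1, 0)
(x₂, y₂) = (1, 0) − 0.125·(6, 0) = (0.25, 0)
(x₃, y₃) = (0.25, 0) − 0.125·(1.5, 0) = (0.0625, 0)
y = 0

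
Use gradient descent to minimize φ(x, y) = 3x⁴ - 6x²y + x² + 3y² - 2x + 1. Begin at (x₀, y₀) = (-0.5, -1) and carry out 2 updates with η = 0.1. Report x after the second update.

0.27535

∇φ = (12x³ - 12xy + 2x - 2, -6x² + 6y)
(x₁, y₁) = (-0.5, -1) − 0.1·(-10.5, -7.5) = (0.55, -0.25)
(x₂, y₂) = (0.55, -0.25) − 0.1·(2.7465, -3.315) = (0.27535, 0.0815)
x = 0.27535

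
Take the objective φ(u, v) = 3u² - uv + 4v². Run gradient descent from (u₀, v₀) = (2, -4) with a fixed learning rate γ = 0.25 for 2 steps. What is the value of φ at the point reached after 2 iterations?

∇φ = (6u - v, -u + 8v)
Step 1: at (2, -4), ∇φ = (16, -34) → (2, -4) − 0.25·(16, -34) = (-2, 4.5)
Step 2: at (-2, 4.5), ∇φ = (-16.5, 38) → (-2, 4.5) − 0.25·(-16.5, 38) = (2.125, -5)
φ(2.125, -5) = 124.171875

124.171875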